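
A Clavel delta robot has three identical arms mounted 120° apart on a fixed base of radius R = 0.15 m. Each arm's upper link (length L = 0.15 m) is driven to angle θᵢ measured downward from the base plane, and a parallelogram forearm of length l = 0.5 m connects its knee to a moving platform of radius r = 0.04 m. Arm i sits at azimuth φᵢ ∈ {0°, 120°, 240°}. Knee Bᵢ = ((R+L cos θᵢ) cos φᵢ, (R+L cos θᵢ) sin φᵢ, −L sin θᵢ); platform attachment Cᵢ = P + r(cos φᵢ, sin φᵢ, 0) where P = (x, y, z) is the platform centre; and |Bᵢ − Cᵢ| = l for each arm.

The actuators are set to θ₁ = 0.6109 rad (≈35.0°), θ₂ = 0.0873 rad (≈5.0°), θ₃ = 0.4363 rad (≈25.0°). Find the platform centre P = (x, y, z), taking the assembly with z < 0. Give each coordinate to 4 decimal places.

(-0.0691, 0.0575, -0.4804)

S1 = (0.2329·cos0.0°, 0.2329·sin0.0°, -0.0860) = (0.2329, 0.0000, -0.0860)
S2 = (0.2594·cos120.0°, 0.2594·sin120.0°, -0.0131) = (-0.1297, 0.2247, -0.0131)
arm 3 at φ=240.0°: ρ3 = 0.2459;  S3 = (-0.1230, -0.2130, -0.0634)
subtract pairs → two planes through P
[-0.7252 0.4493 0.1459]·P = 0.0058;  [-0.7117 -0.4260 0.0453]·P = 0.0029
Cramer: x(z) = -0.0060+0.1313z;  y(z) = 0.0033-0.1129z
sphere 1 gives Az²+Bz+C=0 with A=1.0300, B=0.1086, C=-0.1855;  B²−4AC=0.7761;  roots -0.4804, 0.3749;  negative root z = -0.4804
x = -0.0691, y = 0.0575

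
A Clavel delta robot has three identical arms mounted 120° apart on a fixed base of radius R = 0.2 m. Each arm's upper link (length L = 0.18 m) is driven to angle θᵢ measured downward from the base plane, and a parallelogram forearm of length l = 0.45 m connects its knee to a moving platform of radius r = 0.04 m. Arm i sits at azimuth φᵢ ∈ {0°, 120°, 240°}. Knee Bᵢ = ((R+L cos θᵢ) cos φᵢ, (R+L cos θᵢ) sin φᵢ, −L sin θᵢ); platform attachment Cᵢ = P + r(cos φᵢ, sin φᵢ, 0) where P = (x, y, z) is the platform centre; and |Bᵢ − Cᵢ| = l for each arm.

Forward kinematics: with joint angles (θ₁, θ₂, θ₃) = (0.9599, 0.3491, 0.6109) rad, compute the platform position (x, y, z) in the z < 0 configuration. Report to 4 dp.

arm 1 at φ=0.0°: e+L cos θ1 = 0.2632;  O1 = (0.2632, 0.0000, -0.1474)
arm 2 at φ=120.0°: e+L cos θ2 = 0.3291;  O2 = (-0.1646, 0.2850, -0.0616)
arm 3 at φ=240.0°: e+L cos θ3 = 0.3074;  O3 = (-0.1537, -0.2663, -0.1032)
subtract pairs → two planes through P
[-0.8556 0.5701 0.1717]·P = 0.0211;  [-0.8339 -0.5325 0.0884]·P = 0.0141
Cramer: x(z) = -0.0207+0.1524z;  y(z) = 0.0059-0.0726z
sphere 1 gives Az²+Bz+C=0 with A=1.0285, B=0.2075, C=-0.1001;  B²−4AC=0.4548;  roots -0.4287, 0.2270;  negative root z = -0.4287
x = -0.0860, y = 0.0370

(-0.0860, 0.0370, -0.4287)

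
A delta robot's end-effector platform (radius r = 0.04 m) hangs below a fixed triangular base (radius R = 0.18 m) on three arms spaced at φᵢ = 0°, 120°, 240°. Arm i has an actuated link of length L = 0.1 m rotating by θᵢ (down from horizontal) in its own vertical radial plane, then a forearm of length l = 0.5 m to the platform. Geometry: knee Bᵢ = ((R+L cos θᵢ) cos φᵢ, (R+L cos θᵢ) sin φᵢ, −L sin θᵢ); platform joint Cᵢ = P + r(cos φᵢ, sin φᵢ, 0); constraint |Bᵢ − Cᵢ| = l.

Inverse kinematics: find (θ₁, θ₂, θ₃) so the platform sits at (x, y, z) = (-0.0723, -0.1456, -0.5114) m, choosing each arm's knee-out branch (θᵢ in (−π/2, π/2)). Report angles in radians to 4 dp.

φ1=0.0° → target in arm frame (-0.0723, -0.1456)
  e−x'=0.2123;  (l²−L²−(e−x')²−y'²−z²)/2L = -0.4390
  θ1 = atan2(B,A) + arccos(C/0.5537) = 1.3089
arm 2 (φ=120.0°): x'=-0.0899, y'=0.1354
  A cos θ + B sin θ = C:  0.2299·cos θ + -0.5114·sin θ = -0.4637
  √(A²+B²)=0.5607;  θ2 = -1.1482+2.5445 ≈ 1.3963
arm 3 (φ=240.0°): x'=0.1622, y'=0.0102
  A=-0.0222, B=-0.5114, C=(l²−L²−A²−y'²−z²)/(2L)=-0.1106
  θ3 = atan2(B,A) + arccos(C/0.5119) = 0.1744

θ₁ = 1.3089, θ₂ = 1.3963, θ₃ = 0.1744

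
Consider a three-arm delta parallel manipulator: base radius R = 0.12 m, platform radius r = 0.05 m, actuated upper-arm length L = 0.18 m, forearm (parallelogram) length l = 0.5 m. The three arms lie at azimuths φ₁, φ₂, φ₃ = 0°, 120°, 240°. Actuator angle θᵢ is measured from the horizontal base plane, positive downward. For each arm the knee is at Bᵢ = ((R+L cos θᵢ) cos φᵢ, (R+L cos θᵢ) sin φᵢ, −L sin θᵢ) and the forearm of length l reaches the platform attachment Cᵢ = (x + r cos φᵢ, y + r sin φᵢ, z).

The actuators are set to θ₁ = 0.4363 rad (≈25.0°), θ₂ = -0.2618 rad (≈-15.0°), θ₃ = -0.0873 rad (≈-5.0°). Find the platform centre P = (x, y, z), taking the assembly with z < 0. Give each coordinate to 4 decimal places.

φ1=0.0°: virtual centre (0.2331, 0.0000, -0.0761), radius l
arm 2 at φ=120.0°: e+L cos θ2 = 0.2439;  S2 = (-0.1219, 0.2112, 0.0466)
S3 = (0.2493·cos240.0°, 0.2493·sin240.0°, 0.0157) = (-0.1247, -0.2159, 0.0157)
subtract pairs → two planes through P
plane₁₂: -0.7101x+0.4224y+0.2453z = 0.0015
det = 0.6089;  x = -0.0026+0.3013z,  y = -0.0009+-0.0743z
quadratic in z: (1.0963)z²+(0.0102)z+(-0.1886)=0, √Δ=0.9095 → z ∈ {-0.4195, 0.4102}; z = -0.4195 (taking z<0)
x = -0.1290, y = 0.0303

(-0.1290, 0.0303, -0.4195)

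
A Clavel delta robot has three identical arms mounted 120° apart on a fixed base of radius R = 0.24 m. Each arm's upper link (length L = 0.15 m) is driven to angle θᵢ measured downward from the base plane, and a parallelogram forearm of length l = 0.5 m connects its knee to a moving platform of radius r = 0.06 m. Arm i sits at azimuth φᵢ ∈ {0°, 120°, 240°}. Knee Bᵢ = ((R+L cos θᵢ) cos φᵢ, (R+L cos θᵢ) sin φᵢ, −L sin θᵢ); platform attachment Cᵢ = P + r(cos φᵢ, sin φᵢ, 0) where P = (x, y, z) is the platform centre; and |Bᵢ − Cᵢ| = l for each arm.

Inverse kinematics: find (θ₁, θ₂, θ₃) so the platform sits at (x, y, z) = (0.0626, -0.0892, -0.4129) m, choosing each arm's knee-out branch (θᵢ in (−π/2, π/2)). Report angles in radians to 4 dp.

rotate P by −φ1: (0.0626, -0.0892, -0.4129)
  A=0.1174, B=-0.4129, C=(l²−L²−A²−y'²−z²)/(2L)=0.1176
  γ=atan2(-0.4129,0.1174)=-1.2938;  ψ=arccos(0.2739)=1.2933;  θ1=γ+ψ≈-0.0004
rotate P by −φ2: (-0.1085, -0.0096, -0.4129)
  A cos θ + B sin θ = C:  0.2885·cos θ + -0.4129·sin θ = -0.0878
  θ2 = atan2(B,A) + arccos(C/0.5037) = 0.7851
arm 3 (φ=240.0°): x'=0.0459, y'=0.0988
  A=0.1341, B=-0.4129, C=(l²−L²−A²−y'²−z²)/(2L)=0.0976
  θ3 = atan2(B,A) + arccos(C/0.4341) = 0.0872

θ₁ = -0.0004, θ₂ = 0.7851, θ₃ = 0.0872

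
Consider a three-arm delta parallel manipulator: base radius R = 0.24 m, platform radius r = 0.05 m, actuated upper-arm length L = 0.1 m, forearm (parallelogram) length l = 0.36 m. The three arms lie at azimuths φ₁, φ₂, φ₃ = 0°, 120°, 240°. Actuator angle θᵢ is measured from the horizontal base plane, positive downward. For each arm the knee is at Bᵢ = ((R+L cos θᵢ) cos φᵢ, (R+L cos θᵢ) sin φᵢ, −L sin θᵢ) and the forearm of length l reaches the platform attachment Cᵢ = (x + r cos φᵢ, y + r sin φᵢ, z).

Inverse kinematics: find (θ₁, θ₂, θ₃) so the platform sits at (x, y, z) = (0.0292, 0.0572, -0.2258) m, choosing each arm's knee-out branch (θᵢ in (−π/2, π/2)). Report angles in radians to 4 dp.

θ₁ = -0.1738, θ₂ = -0.2624, θ₃ = 0.7852

arm 1 (φ=0.0°): x'=0.0292, y'=0.0572
  A cos θ + B sin θ = C:  0.1608·cos θ + -0.2258·sin θ = 0.1974
  √(A²+B²)=0.2772;  θ1 = -0.9520+0.7781 ≈ -0.1738
arm 2 (φ=120.0°): x'=0.0349, y'=-0.0539
  e−x'=0.1551;  (l²−L²−(e−x')²−y'²−z²)/2L = 0.2083
  √(A²+B²)=0.2739;  θ2 = -0.9690+0.7066 ≈ -0.2624
arm 3 (φ=240.0°): x'=-0.0641, y'=-0.0033
  e−x'=0.2541;  (l²−L²−(e−x')²−y'²−z²)/2L = 0.0201
  √(A²+B²)=0.3400;  θ3 = -0.7264+1.5117 ≈ 0.7852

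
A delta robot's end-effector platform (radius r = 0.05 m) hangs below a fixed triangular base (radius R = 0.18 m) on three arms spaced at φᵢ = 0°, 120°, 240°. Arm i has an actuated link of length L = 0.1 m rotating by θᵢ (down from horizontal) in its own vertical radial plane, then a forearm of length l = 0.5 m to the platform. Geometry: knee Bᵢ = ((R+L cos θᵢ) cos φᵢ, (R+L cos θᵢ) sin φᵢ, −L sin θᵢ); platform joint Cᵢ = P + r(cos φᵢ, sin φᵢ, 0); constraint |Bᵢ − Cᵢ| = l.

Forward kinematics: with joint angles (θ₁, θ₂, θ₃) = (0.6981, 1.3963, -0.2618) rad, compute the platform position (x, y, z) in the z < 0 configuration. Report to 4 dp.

φ1=0.0°: virtual centre (0.2066, 0.0000, -0.0643), radius l
O2 = (0.1474·cos120.0°, 0.1474·sin120.0°, -0.0985) = (-0.0737, 0.1276, -0.0985)
O3 = (0.2266·cos240.0°, 0.2266·sin240.0°, 0.0259) = (-0.1133, -0.1962, 0.0259)
eliminate P² terms by subtracting sphere 1 from 2 and 3
linear system: -0.5606x+0.2552y = -0.0154−-0.0684z; -0.6398x+-0.3925y = 0.0052−0.1803z
det = 0.3833;  x = 0.0123+0.0500z,  y = -0.0333+0.3779z
into |P−O₁|² = l²: 1.1453z² + 0.0839z + -0.2070 = 0;  Δ = 0.9554;  z = -0.4634 or 0.3901 → z<0 root = -0.4634
x = -0.0109, y = -0.2084

(-0.0109, -0.2084, -0.4634)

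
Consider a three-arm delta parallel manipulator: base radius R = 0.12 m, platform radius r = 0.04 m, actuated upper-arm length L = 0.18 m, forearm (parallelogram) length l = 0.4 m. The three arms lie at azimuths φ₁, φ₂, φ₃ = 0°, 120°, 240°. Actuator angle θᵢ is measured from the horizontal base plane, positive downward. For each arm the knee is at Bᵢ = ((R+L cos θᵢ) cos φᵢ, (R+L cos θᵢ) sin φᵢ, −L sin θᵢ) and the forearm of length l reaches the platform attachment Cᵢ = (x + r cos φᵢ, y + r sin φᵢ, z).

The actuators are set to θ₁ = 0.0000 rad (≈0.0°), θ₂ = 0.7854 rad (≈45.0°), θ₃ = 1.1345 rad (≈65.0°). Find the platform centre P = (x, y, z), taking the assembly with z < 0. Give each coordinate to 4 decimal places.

S1 = (0.2600·cos0.0°, 0.2600·sin0.0°, 0.0000) = (0.2600, 0.0000, 0.0000)
S2 = (0.2073·cos120.0°, 0.2073·sin120.0°, -0.1273) = (-0.1036, 0.1795, -0.1273)
S3 = (0.1561·cos240.0°, 0.1561·sin240.0°, -0.1631) = (-0.0780, -0.1352, -0.1631)
subtract pairs → two planes through P
plane₁₂: -0.7273x+0.3590y+-0.2546z = -0.0084
Cramer: x(z) = 0.0188-0.4233z;  y(z) = 0.0145-0.1484z
quadratic in z: (1.2012)z²+(0.1999)z+(-0.1016)=0, √Δ=0.7267 → z ∈ {-0.3857, 0.2193}; z = -0.3857 (taking z<0)
x = 0.1820, y = 0.0718

(0.1820, 0.0718, -0.3857)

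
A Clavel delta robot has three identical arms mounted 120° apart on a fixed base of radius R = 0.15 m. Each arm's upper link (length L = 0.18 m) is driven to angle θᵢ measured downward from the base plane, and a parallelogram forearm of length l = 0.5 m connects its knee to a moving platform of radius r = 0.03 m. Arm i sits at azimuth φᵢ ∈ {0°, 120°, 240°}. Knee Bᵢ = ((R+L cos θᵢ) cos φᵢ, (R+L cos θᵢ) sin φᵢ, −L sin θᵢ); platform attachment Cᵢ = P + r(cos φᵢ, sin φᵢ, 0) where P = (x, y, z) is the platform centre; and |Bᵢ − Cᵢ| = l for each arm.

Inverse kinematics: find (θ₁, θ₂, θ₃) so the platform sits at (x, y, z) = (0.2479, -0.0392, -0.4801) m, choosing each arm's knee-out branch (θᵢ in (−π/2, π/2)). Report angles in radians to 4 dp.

φ1=0.0° → target in arm frame (0.2479, -0.0392)
  A=-0.1279, B=-0.4801, C=(l²−L²−A²−y'²−z²)/(2L)=-0.0855
  θ1 = atan2(B,A) + arccos(C/0.4968) = -0.0873
φ2=120.0° → target in arm frame (-0.1579, -0.1951)
  A cos θ + B sin θ = C:  0.2779·cos θ + -0.4801·sin θ = -0.3561
  θ2 = atan2(B,A) + arccos(C/0.5547) = 1.2216
arm 3 (φ=240.0°): x'=-0.0900, y'=0.2343
  A=0.2100, B=-0.4801, C=(l²−L²−A²−y'²−z²)/(2L)=-0.3108
  θ3 = atan2(B,A) + arccos(C/0.5240) = 1.0472

θ₁ = -0.0873, θ₂ = 1.2216, θ₃ = 1.0472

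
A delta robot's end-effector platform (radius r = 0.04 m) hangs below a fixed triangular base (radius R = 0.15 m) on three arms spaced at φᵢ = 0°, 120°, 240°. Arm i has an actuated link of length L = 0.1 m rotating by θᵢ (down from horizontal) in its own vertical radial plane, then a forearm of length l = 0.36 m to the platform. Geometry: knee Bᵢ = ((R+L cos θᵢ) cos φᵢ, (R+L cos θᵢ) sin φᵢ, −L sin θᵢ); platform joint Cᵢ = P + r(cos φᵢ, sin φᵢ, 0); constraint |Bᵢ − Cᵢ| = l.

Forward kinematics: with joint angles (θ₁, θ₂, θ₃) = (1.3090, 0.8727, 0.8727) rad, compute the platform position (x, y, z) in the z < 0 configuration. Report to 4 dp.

φ1=0.0°: virtual centre (0.1359, 0.0000, -0.0966), radius l
φ2=120.0°: virtual centre (-0.0871, 0.1509, -0.0766), radius l
φ3=240.0°: virtual centre (-0.0871, -0.1509, -0.0766), radius l
|centre ₂|²−|centre ₁|² = 0.0084;  |centre ₃|²−|centre ₁|² = 0.0084
[-0.4460 0.3019 0.0400]·P = 0.0084;  [-0.4460 -0.3019 0.0400]·P = 0.0084
Cramer: x(z) = -0.0189+0.0896z;  y(z) = 0.0000-0.0000z
quadratic in z: (1.0080)z²+(0.1654)z+(-0.0963)=0, √Δ=0.6447 → z ∈ {-0.4019, 0.2377}; z = -0.4019 (taking z<0)
x = -0.0549, y = 0.0000

(-0.0549, 0.0000, -0.4019)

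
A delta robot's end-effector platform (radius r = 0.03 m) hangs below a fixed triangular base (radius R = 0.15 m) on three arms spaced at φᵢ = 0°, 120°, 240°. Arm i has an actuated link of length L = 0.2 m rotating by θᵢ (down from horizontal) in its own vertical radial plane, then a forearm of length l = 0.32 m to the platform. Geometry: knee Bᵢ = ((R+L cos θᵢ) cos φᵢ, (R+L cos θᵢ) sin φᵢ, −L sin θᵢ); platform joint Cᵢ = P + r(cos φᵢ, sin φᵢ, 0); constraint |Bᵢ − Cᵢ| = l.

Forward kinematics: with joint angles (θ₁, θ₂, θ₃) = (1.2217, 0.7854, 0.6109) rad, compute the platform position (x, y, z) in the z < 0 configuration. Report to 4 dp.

(-0.0929, -0.0226, -0.3388)

φ1=0.0°: virtual centre (0.1884, 0.0000, -0.1879), radius l
O2 = (0.2614·cos120.0°, 0.2614·sin120.0°, -0.1414) = (-0.1307, 0.2264, -0.1414)
arm 3 at φ=240.0°: e+L cos θ3 = 0.2838;  O3 = (-0.1419, -0.2458, -0.1147)
subtract pairs → two planes through P
plane₁₂: -0.6382x+0.4528y+0.0930z = 0.0175
Cramer: x(z) = -0.0310+0.1828z;  y(z) = -0.0050+0.0522z
quadratic in z: (1.0361)z²+(0.2951)z+(-0.0189)=0, √Δ=0.4069 → z ∈ {-0.3388, 0.0539}; z = -0.3388 (taking z<0)
x = -0.0929, y = -0.0226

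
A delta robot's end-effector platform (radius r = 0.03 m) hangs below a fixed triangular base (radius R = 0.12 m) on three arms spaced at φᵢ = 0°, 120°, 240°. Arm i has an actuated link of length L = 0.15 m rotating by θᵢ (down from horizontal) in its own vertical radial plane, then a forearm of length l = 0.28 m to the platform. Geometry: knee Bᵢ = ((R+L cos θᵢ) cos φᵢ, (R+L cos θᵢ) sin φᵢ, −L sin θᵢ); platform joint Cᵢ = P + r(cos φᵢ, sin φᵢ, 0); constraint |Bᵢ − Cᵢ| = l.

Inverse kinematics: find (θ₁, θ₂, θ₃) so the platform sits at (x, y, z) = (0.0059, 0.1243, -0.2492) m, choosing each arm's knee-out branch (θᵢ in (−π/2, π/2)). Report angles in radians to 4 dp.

rotate P by −φ1: (0.0059, 0.1243, -0.2492)
  A=0.0841, B=-0.2492, C=(l²−L²−A²−y'²−z²)/(2L)=-0.0957
  √(A²+B²)=0.2630;  θ1 = -1.2453+1.9434 ≈ 0.6981
φ2=120.0° → target in arm frame (0.1047, -0.0673)
  A cos θ + B sin θ = C:  -0.0147·cos θ + -0.2492·sin θ = -0.0365
  √(A²+B²)=0.2496;  θ2 = -1.6297+1.7174 ≈ 0.0877
φ3=240.0° → target in arm frame (-0.1106, -0.0570)
  A cos θ + B sin θ = C:  0.2006·cos θ + -0.2492·sin θ = -0.1656
  γ=atan2(-0.2492,0.2006)=-0.8930;  ψ=arccos(-0.5178)=2.1151;  θ3=γ+ψ≈1.2220

θ₁ = 0.6981, θ₂ = 0.0877, θ₃ = 1.2220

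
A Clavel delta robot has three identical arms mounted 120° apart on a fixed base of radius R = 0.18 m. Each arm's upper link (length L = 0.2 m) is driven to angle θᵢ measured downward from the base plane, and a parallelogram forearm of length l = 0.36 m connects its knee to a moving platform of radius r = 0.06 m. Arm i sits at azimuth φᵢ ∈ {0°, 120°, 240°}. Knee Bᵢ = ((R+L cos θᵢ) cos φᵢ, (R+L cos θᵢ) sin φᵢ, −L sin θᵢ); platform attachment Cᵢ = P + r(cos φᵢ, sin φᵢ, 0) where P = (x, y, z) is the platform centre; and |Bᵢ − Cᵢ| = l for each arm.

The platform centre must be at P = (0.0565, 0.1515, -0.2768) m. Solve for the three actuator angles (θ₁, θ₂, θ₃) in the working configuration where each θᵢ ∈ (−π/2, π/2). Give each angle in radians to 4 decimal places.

θ₁ = 0.3491, θ₂ = 0.0872, θ₃ = 1.2219

arm 1 (φ=0.0°): x'=0.0565, y'=0.1515
  e−x'=0.0635;  (l²−L²−(e−x')²−y'²−z²)/2L = -0.0350
  γ=atan2(-0.2768,0.0635)=-1.3453;  ψ=arccos(-0.1233)=1.6944;  θ1=γ+ψ≈0.3491
φ2=120.0° → target in arm frame (0.1030, -0.1247)
  e−x'=0.0170;  (l²−L²−(e−x')²−y'²−z²)/2L = -0.0071
  γ=atan2(-0.2768,0.0170)=-1.5093;  ψ=arccos(-0.0257)=1.5965;  θ2=γ+ψ≈0.0872
rotate P by −φ3: (-0.1595, -0.0268, -0.2768)
  A=0.2795, B=-0.2768, C=(l²−L²−A²−y'²−z²)/(2L)=-0.1646
  θ3 = atan2(B,A) + arccos(C/0.3933) = 1.2219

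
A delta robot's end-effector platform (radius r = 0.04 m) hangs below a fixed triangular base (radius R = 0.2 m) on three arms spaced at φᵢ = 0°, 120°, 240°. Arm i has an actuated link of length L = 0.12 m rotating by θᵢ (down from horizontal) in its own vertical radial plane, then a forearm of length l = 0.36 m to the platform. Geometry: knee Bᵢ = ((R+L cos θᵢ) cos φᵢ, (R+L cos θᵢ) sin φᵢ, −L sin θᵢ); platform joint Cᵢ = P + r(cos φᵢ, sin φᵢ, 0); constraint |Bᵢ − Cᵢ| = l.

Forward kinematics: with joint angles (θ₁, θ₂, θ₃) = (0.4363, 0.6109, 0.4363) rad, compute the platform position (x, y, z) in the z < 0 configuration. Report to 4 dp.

φ1=0.0°: virtual centre (0.2688, 0.0000, -0.0507), radius l
φ2=120.0°: virtual centre (-0.1291, 0.2237, -0.0688), radius l
φ3=240.0°: virtual centre (-0.1344, -0.2328, -0.0507), radius l
|S₂|²−|S₁|² = -0.0033;  |S₃|²−|S₁|² = 0.0000
linear system: -0.7958x+0.4474y = -0.0033−-0.0362z; -0.8063x+-0.4655y = 0.0000−0.0000z
det = 0.7312;  x = 0.0021+-0.0231z,  y = -0.0037+0.0400z
into |P−S₁|² = l²: 1.0021z² + 0.1134z + -0.0559 = 0;  Δ = 0.2370;  z = -0.2995 or 0.1863 → z<0 root = -0.2995
x = 0.0090, y = -0.0157

(0.0090, -0.0157, -0.2995)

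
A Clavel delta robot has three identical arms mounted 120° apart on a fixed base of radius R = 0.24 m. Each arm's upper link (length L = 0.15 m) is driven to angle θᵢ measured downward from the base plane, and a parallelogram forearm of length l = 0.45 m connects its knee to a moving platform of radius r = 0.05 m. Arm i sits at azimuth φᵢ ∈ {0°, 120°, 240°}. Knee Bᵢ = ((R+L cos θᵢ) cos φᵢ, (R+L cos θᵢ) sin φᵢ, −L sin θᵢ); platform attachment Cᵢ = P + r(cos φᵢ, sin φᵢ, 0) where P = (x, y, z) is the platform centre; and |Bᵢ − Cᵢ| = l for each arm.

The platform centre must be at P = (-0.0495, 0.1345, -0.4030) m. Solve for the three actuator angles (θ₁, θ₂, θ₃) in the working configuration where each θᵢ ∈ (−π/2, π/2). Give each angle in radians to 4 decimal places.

θ₁ = 0.9602, θ₂ = 0.0001, θ₃ = 1.1349

φ1=0.0° → target in arm frame (-0.0495, 0.1345)
  e−x'=0.2395;  (l²−L²−(e−x')²−y'²−z²)/2L = -0.1929
  γ=atan2(-0.4030,0.2395)=-1.0346;  ψ=arccos(-0.4114)=1.9948;  θ1=γ+ψ≈0.9602
arm 2 (φ=120.0°): x'=0.1412, y'=-0.0244
  e−x'=0.0488;  (l²−L²−(e−x')²−y'²−z²)/2L = 0.0487
  θ2 = atan2(B,A) + arccos(C/0.4059) = 0.0001
rotate P by −φ3: (-0.0917, -0.1101, -0.4030)
  A cos θ + B sin θ = C:  0.2817·cos θ + -0.4030·sin θ = -0.2464
  γ=atan2(-0.4030,0.2817)=-0.9607;  ψ=arccos(-0.5010)=2.0956;  θ3=γ+ψ≈1.1349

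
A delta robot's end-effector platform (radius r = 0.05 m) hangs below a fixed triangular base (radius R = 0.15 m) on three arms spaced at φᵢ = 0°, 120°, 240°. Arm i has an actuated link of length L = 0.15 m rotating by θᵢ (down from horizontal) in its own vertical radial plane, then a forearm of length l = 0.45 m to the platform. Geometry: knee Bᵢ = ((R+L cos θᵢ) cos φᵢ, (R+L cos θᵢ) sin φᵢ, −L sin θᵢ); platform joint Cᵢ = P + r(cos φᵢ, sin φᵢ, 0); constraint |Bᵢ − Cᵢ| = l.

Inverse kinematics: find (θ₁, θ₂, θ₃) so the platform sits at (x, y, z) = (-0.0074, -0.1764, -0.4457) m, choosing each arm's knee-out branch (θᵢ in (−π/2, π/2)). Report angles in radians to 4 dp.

φ1=0.0° → target in arm frame (-0.0074, -0.1764)
  e−x'=0.1074;  (l²−L²−(e−x')²−y'²−z²)/2L = -0.2043
  γ=atan2(-0.4457,0.1074)=-1.3343;  ψ=arccos(-0.4457)=2.0328;  θ1=γ+ψ≈0.6984
φ2=120.0° → target in arm frame (-0.1491, 0.0946)
  A cos θ + B sin θ = C:  0.2491·cos θ + -0.4457·sin θ = -0.2988
  θ2 = atan2(B,A) + arccos(C/0.5106) = 1.1347
φ3=240.0° → target in arm frame (0.1565, 0.0818)
  e−x'=-0.0565;  (l²−L²−(e−x')²−y'²−z²)/2L = -0.0951
  γ=atan2(-0.4457,-0.0565)=-1.6968;  ψ=arccos(-0.2117)=1.7841;  θ3=γ+ψ≈0.0872

θ₁ = 0.6984, θ₂ = 1.1347, θ₃ = 0.0872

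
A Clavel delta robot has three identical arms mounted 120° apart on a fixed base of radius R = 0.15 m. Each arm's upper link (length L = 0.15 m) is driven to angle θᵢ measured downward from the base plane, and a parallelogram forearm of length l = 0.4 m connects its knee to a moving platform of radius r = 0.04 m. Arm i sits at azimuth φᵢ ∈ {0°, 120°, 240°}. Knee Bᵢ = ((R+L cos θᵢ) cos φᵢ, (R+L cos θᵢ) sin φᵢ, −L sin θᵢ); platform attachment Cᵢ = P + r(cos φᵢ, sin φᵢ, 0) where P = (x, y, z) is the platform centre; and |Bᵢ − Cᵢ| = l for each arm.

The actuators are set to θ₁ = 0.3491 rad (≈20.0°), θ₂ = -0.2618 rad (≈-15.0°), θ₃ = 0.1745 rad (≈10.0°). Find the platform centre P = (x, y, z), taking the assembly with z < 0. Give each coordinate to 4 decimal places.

(-0.0492, 0.0450, -0.3119)

S1 = (0.2510·cos0.0°, 0.2510·sin0.0°, -0.0513) = (0.2510, 0.0000, -0.0513)
S2 = (0.2549·cos120.0°, 0.2549·sin120.0°, 0.0388) = (-0.1274, 0.2207, 0.0388)
S3 = (0.2577·cos240.0°, 0.2577·sin240.0°, -0.0260) = (-0.1289, -0.2232, -0.0260)
subtract pairs → two planes through P
linear system: -0.7568x+0.4415y = 0.0009−0.1803z; -0.7596x+-0.4464y = 0.0015−0.0505z
det = 0.6732;  x = -0.0016+0.1527z,  y = -0.0007+-0.1466z
into |P−S₁|² = l²: 1.0448z² + 0.0257z + -0.0936 = 0;  Δ = 0.3919;  z = -0.3119 or 0.2873 → z<0 root = -0.3119
x = -0.0492, y = 0.0450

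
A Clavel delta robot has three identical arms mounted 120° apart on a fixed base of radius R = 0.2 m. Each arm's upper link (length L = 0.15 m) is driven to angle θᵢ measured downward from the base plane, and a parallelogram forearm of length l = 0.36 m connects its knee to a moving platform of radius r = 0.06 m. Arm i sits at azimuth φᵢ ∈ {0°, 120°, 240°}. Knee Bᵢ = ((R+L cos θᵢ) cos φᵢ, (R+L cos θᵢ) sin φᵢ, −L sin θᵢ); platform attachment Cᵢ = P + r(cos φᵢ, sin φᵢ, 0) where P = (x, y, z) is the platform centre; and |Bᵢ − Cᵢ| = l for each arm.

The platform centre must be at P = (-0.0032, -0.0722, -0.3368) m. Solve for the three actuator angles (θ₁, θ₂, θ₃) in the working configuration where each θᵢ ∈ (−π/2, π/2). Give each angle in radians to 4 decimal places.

θ₁ = 0.6983, θ₂ = 0.9602, θ₃ = 0.3494

rotate P by −φ1: (-0.0032, -0.0722, -0.3368)
  A cos θ + B sin θ = C:  0.1432·cos θ + -0.3368·sin θ = -0.1068
  θ1 = atan2(B,A) + arccos(C/0.3660) = 0.6983
φ2=120.0° → target in arm frame (-0.0609, 0.0389)
  e−x'=0.2009;  (l²−L²−(e−x')²−y'²−z²)/2L = -0.1607
  γ=atan2(-0.3368,0.2009)=-1.0329;  ψ=arccos(-0.4098)=1.9931;  θ2=γ+ψ≈0.9602
rotate P by −φ3: (0.0641, 0.0333, -0.3368)
  e−x'=0.0759;  (l²−L²−(e−x')²−y'²−z²)/2L = -0.0440
  θ3 = atan2(B,A) + arccos(C/0.3452) = 0.3494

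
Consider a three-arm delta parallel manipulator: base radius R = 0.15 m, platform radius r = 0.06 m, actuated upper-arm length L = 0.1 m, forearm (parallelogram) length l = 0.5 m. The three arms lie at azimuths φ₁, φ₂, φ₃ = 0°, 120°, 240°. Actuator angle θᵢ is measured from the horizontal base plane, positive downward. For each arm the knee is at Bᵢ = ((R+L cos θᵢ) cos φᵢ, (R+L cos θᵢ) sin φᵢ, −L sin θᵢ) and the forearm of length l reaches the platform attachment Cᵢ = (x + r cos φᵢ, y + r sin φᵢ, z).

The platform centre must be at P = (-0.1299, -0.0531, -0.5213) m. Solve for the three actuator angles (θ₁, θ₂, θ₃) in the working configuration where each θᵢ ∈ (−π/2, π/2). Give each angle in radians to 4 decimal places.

θ₁ = 1.2217, θ₂ = 0.6981, θ₃ = 0.3489

arm 1 (φ=0.0°): x'=-0.1299, y'=-0.0531
  A cos θ + B sin θ = C:  0.2199·cos θ + -0.5213·sin θ = -0.4146
  √(A²+B²)=0.5658;  θ1 = -1.1716+2.3933 ≈ 1.2217
φ2=120.0° → target in arm frame (0.0190, 0.1390)
  A cos θ + B sin θ = C:  0.0710·cos θ + -0.5213·sin θ = -0.2807
  γ=atan2(-0.5213,0.0710)=-1.4354;  ψ=arccos(-0.5335)=2.1335;  θ2=γ+ψ≈0.6981
rotate P by −φ3: (0.1109, -0.0859, -0.5213)
  e−x'=-0.0209;  (l²−L²−(e−x')²−y'²−z²)/2L = -0.1979
  θ3 = atan2(B,A) + arccos(C/0.5217) = 0.3489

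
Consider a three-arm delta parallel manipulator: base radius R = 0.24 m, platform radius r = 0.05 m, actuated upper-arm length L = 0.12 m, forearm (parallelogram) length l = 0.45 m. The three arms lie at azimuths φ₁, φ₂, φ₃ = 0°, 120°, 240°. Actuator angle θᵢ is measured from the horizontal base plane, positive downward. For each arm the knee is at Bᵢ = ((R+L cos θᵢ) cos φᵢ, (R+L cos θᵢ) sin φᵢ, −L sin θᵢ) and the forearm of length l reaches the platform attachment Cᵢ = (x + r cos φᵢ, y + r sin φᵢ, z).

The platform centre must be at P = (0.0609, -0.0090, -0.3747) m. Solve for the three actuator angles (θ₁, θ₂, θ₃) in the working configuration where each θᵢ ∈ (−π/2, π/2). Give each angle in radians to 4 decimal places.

θ₁ = 0.0004, θ₂ = 0.6110, θ₃ = 0.5239

φ1=0.0° → target in arm frame (0.0609, -0.0090)
  A cos θ + B sin θ = C:  0.1291·cos θ + -0.3747·sin θ = 0.1290
  γ=atan2(-0.3747,0.1291)=-1.2390;  ψ=arccos(0.3254)=1.2393;  θ1=γ+ψ≈0.0004
rotate P by −φ2: (-0.0382, -0.0482, -0.3747)
  A=0.2282, B=-0.3747, C=(l²−L²−A²−y'²−z²)/(2L)=-0.0280
  θ2 = atan2(B,A) + arccos(C/0.4387) = 0.6110
φ3=240.0° → target in arm frame (-0.0227, 0.0572)
  A cos θ + B sin θ = C:  0.2127·cos θ + -0.3747·sin θ = -0.0033
  γ=atan2(-0.3747,0.2127)=-1.0546;  ψ=arccos(-0.0077)=1.5785;  θ3=γ+ψ≈0.5239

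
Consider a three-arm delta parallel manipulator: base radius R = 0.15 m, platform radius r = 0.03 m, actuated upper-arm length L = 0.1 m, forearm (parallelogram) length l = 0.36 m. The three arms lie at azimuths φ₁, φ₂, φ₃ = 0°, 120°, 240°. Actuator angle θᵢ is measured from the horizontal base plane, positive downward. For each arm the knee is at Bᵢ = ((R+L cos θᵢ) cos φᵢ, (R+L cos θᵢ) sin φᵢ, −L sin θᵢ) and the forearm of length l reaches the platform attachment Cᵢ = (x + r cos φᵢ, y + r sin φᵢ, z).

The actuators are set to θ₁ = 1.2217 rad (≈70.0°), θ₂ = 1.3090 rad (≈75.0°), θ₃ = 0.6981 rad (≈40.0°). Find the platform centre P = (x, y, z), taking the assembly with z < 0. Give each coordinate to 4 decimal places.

(-0.0254, -0.0619, -0.3998)

S1 = (0.1542·cos0.0°, 0.1542·sin0.0°, -0.0940) = (0.1542, 0.0000, -0.0940)
φ2=120.0°: virtual centre (-0.0729, 0.1263, -0.0966), radius l
arm 3 at φ=240.0°: (R−r)+L cos θ3 = 0.1966;  S3 = (-0.0983, -0.1703, -0.0643)
subtract pairs → two planes through P
linear system: -0.4543x+0.2527y = -0.0020−-0.0052z; -0.5050x+-0.3405y = 0.0102−0.0594z
det = 0.2823;  x = -0.0067+0.0468z,  y = -0.0199+0.1050z
sphere 1 gives Az²+Bz+C=0 with A=1.0132, B=0.1687, C=-0.0945;  B²−4AC=0.4114;  roots -0.3998, 0.2333;  negative root z = -0.3998
x = -0.0254, y = -0.0619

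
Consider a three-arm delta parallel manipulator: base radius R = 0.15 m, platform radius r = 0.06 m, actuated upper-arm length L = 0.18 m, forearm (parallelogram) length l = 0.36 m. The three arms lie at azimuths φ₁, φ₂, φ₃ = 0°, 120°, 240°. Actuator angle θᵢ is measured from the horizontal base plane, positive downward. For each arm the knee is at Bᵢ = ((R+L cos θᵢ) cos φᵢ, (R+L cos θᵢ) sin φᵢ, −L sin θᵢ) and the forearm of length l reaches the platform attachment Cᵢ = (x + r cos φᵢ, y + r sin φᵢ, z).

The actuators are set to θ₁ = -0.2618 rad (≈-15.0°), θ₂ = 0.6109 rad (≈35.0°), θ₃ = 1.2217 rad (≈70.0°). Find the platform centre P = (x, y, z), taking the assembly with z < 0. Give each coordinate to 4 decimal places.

(0.1728, 0.1010, -0.2867)

centre 1 = (0.2639·cos0.0°, 0.2639·sin0.0°, 0.0466) = (0.2639, 0.0000, 0.0466)
φ2=120.0°: virtual centre (-0.1187, 0.2056, -0.1032), radius l
centre 3 = (0.1516·cos240.0°, 0.1516·sin240.0°, -0.1691) = (-0.0758, -0.1313, -0.1691)
subtract pairs → two planes through P
linear system: -0.7652x+0.4113y = -0.0048−-0.2997z; -0.6793x+-0.2625y = -0.0202−-0.4315z
det = 0.4803;  x = 0.0199+-0.5333z,  y = 0.0255+-0.2636z
quadratic in z: (1.3539)z²+(0.1536)z+(-0.0673)=0, √Δ=0.6228 → z ∈ {-0.2867, 0.1733}; z = -0.2867 (taking z<0)
x = 0.1728, y = 0.1010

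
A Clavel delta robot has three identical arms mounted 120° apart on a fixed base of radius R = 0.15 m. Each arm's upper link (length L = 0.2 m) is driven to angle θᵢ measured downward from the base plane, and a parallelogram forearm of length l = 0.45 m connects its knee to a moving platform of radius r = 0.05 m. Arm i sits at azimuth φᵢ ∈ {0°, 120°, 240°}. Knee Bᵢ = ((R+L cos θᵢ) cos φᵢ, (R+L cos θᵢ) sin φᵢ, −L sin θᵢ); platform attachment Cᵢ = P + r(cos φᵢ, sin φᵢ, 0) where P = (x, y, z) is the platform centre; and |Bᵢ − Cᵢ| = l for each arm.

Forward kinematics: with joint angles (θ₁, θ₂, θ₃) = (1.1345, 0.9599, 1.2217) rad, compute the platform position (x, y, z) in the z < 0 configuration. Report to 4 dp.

(-0.0097, 0.0557, -0.5833)

φ1=0.0°: virtual centre (0.1845, 0.0000, -0.1813), radius l
φ2=120.0°: virtual centre (-0.1074, 0.1860, -0.1638), radius l
arm 3 at φ=240.0°: e+L cos θ3 = 0.1684;  S3 = (-0.0842, -0.1458, -0.1879)
eliminate P² terms by subtracting sphere 1 from 2 and 3
linear system: -0.5838x+0.3719y = 0.0060−0.0349z; -0.5374x+-0.2917y = -0.0032−-0.0133z
det = 0.3702;  x = -0.0015+0.0141z,  y = 0.0139+-0.0717z
quadratic in z: (1.0053)z²+(0.3553)z+(-0.1348)=0, √Δ=0.8176 → z ∈ {-0.5833, 0.2299}; z = -0.5833 (taking z<0)
x = -0.0097, y = 0.0557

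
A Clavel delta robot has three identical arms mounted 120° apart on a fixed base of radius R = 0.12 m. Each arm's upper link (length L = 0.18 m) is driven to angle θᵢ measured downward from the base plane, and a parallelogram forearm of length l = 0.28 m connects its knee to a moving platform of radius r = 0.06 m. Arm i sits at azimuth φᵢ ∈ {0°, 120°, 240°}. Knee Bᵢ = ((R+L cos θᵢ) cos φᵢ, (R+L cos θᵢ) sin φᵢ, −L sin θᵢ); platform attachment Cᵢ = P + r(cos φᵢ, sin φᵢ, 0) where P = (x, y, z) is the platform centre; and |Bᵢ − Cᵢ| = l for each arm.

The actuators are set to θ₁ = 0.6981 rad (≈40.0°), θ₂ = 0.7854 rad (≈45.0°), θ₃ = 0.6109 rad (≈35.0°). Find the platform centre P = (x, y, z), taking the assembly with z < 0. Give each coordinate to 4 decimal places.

(0.0004, -0.0255, -0.3125)

arm 1 at φ=0.0°: (R−r)+L cos θ1 = 0.1979;  S1 = (0.1979, 0.0000, -0.1157)
φ2=120.0°: virtual centre (-0.0936, 0.1622, -0.1273), radius l
arm 3 at φ=240.0°: (R−r)+L cos θ3 = 0.2074;  S3 = (-0.1037, -0.1797, -0.1032)
|S₂|²−|S₁|² = -0.0013;  |S₃|²−|S₁|² = 0.0011
linear system: -0.5831x+0.3244y = -0.0013−-0.0232z; -0.6032x+-0.3593y = 0.0011−0.0249z
det = 0.4052;  x = 0.0002+-0.0006z,  y = -0.0035+0.0703z
into |P−S₁|² = l²: 1.0049z² + 0.2311z + -0.0259 = 0;  Δ = 0.1576;  z = -0.3125 or 0.0825 → z<0 root = -0.3125
x = 0.0004, y = -0.0255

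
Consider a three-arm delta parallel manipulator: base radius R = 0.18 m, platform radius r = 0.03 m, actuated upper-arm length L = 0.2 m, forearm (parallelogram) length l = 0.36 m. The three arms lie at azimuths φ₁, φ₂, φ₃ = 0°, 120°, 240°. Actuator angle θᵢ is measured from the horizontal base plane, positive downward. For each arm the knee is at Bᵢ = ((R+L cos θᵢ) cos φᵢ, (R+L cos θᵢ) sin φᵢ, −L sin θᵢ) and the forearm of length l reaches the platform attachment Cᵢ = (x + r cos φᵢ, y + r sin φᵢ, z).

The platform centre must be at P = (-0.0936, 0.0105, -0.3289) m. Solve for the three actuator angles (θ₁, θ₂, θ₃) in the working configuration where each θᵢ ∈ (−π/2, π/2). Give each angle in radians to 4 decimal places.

θ₁ = 1.1343, θ₂ = 0.5236, θ₃ = 0.6106

arm 1 (φ=0.0°): x'=-0.0936, y'=0.0105
  A cos θ + B sin θ = C:  0.2436·cos θ + -0.3289·sin θ = -0.1951
  γ=atan2(-0.3289,0.2436)=-0.9333;  ψ=arccos(-0.4766)=2.0676;  θ1=γ+ψ≈1.1343
rotate P by −φ2: (0.0559, 0.0758, -0.3289)
  e−x'=0.0941;  (l²−L²−(e−x')²−y'²−z²)/2L = -0.0829
  γ=atan2(-0.3289,0.0941)=-1.2921;  ψ=arccos(-0.2425)=1.8157;  θ2=γ+ψ≈0.5236
rotate P by −φ3: (0.0377, -0.0863, -0.3289)
  A cos θ + B sin θ = C:  0.1123·cos θ + -0.3289·sin θ = -0.0966
  γ=atan2(-0.3289,0.1123)=-1.2418;  ψ=arccos(-0.2779)=1.8524;  θ3=γ+ψ≈0.6106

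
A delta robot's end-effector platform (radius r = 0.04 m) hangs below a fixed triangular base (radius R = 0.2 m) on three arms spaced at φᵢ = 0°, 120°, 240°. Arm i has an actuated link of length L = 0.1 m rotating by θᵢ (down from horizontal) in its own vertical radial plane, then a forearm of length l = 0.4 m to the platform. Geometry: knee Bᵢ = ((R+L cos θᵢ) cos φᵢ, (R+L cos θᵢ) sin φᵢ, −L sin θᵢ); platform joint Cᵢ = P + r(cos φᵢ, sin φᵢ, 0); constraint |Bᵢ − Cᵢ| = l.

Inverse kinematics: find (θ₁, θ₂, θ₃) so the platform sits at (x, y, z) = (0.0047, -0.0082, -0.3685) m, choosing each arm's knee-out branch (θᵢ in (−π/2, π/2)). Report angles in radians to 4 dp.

θ₁ = 0.5239, θ₂ = 0.6108, θ₃ = 0.5236

φ1=0.0° → target in arm frame (0.0047, -0.0082)
  A=0.1553, B=-0.3685, C=(l²−L²−A²−y'²−z²)/(2L)=-0.0499
  θ1 = atan2(B,A) + arccos(C/0.3999) = 0.5239
φ2=120.0° → target in arm frame (-0.0095, 0.0000)
  e−x'=0.1695;  (l²−L²−(e−x')²−y'²−z²)/2L = -0.0725
  γ=atan2(-0.3685,0.1695)=-1.1398;  ψ=arccos(-0.1788)=1.7506;  θ2=γ+ψ≈0.6108
arm 3 (φ=240.0°): x'=0.0048, y'=0.0082
  A=0.1552, B=-0.3685, C=(l²−L²−A²−y'²−z²)/(2L)=-0.0498
  γ=atan2(-0.3685,0.1552)=-1.1721;  ψ=arccos(-0.1246)=1.6957;  θ3=γ+ψ≈0.5236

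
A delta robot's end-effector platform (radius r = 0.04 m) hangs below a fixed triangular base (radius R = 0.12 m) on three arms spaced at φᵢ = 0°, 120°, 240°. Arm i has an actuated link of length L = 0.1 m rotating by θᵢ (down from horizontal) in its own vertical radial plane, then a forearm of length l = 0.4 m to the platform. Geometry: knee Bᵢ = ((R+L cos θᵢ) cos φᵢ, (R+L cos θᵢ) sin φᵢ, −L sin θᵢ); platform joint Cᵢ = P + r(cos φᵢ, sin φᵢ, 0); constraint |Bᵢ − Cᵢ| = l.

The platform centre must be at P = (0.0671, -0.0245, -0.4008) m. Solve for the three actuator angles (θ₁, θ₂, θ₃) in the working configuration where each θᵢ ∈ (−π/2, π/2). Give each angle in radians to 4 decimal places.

θ₁ = 0.1749, θ₂ = 0.6985, θ₃ = 0.5240

φ1=0.0° → target in arm frame (0.0671, -0.0245)
  A=0.0129, B=-0.4008, C=(l²−L²−A²−y'²−z²)/(2L)=-0.0570
  √(A²+B²)=0.4010;  θ1 = -1.5386+1.7135 ≈ 0.1749
φ2=120.0° → target in arm frame (-0.0548, -0.0459)
  A=0.1348, B=-0.4008, C=(l²−L²−A²−y'²−z²)/(2L)=-0.1545
  √(A²+B²)=0.4229;  θ2 = -1.2464+1.9449 ≈ 0.6985
arm 3 (φ=240.0°): x'=-0.0123, y'=0.0704
  e−x'=0.0923;  (l²−L²−(e−x')²−y'²−z²)/2L = -0.1206
  √(A²+B²)=0.4113;  θ3 = -1.3444+1.8683 ≈ 0.5240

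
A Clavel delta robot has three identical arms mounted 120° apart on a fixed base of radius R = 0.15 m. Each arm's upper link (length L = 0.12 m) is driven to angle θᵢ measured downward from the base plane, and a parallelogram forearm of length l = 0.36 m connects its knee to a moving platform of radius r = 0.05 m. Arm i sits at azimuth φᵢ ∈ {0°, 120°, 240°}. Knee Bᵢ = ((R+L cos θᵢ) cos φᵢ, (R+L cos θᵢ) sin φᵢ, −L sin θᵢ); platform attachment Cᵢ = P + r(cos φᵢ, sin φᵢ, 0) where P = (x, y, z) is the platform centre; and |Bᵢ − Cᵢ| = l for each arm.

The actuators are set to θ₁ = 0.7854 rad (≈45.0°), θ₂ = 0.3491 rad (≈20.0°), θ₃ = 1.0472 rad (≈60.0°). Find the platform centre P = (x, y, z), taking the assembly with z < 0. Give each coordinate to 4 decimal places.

φ1=0.0°: virtual centre (0.1849, 0.0000, -0.0849), radius l
arm 2 at φ=120.0°: (R−r)+L cos θ2 = 0.2128;  O2 = (-0.1064, 0.1843, -0.0410)
arm 3 at φ=240.0°: (R−r)+L cos θ3 = 0.1600;  O3 = (-0.0800, -0.1386, -0.1039)
subtract pairs → two planes through P
linear system: -0.5825x+0.3685y = 0.0056−0.0876z; -0.5297x+-0.2771y = -0.0050−-0.0381z
det = 0.3566;  x = 0.0008+0.0287z,  y = 0.0164+-0.1924z
quadratic in z: (1.0379)z²+(0.1528)z+(-0.0883)=0, √Δ=0.6243 → z ∈ {-0.3744, 0.2271}; z = -0.3744 (taking z<0)
x = -0.0099, y = 0.0885

(-0.0099, 0.0885, -0.3744)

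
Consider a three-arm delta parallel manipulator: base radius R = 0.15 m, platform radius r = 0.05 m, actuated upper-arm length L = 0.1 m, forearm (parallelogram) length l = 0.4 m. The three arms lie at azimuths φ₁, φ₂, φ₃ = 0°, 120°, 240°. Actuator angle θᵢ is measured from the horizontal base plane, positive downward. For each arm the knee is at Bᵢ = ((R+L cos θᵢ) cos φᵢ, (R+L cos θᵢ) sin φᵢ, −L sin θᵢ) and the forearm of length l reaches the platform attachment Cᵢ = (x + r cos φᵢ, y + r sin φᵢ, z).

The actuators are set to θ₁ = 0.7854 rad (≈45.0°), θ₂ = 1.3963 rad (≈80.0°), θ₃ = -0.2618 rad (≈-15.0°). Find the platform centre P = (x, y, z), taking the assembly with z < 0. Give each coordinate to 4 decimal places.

(-0.0183, -0.1936, -0.3653)

S1 = (0.1707·cos0.0°, 0.1707·sin0.0°, -0.0707) = (0.1707, 0.0000, -0.0707)
φ2=120.0°: virtual centre (-0.0587, 0.1016, -0.0985), radius l
S3 = (0.1966·cos240.0°, 0.1966·sin240.0°, 0.0259) = (-0.0983, -0.1703, 0.0259)
eliminate P² terms by subtracting sphere 1 from 2 and 3
plane₁₂: -0.4588x+0.2033y+-0.0555z = -0.0107
det = 0.2656;  x = 0.0097+0.0767z,  y = -0.0306+0.4462z
quadratic in z: (1.2050)z²+(0.0895)z+(-0.1281)=0, √Δ=0.7910 → z ∈ {-0.3653, 0.2911}; z = -0.3653 (taking z<0)
x = -0.0183, y = -0.1936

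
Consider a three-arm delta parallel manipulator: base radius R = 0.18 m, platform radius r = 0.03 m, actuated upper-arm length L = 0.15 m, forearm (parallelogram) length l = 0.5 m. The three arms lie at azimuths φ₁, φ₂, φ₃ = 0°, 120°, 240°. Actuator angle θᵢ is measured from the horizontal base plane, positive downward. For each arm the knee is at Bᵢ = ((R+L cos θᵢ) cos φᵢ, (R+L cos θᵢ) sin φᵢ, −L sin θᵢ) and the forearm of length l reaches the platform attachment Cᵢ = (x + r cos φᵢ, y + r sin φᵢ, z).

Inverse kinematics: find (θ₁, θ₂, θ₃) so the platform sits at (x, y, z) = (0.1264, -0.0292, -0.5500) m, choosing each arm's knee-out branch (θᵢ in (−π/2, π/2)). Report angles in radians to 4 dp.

θ₁ = 0.5239, θ₂ = 1.3091, θ₃ = 1.1344

arm 1 (φ=0.0°): x'=0.1264, y'=-0.0292
  A=0.0236, B=-0.5500, C=(l²−L²−A²−y'²−z²)/(2L)=-0.2547
  γ=atan2(-0.5500,0.0236)=-1.5279;  ψ=arccos(-0.4627)=2.0518;  θ1=γ+ψ≈0.5239
arm 2 (φ=120.0°): x'=-0.0885, y'=-0.0949
  e−x'=0.2385;  (l²−L²−(e−x')²−y'²−z²)/2L = -0.4696
  √(A²+B²)=0.5995;  θ2 = -1.1617+2.4708 ≈ 1.3091
arm 3 (φ=240.0°): x'=-0.0379, y'=0.1241
  A=0.1879, B=-0.5500, C=(l²−L²−A²−y'²−z²)/(2L)=-0.4190
  θ3 = atan2(B,A) + arccos(C/0.5812) = 1.1344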